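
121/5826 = 121/5826  =  0.02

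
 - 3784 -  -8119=4335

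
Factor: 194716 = 2^2*48679^1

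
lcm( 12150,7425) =133650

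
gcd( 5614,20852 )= 802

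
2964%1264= 436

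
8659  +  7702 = 16361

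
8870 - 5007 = 3863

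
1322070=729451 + 592619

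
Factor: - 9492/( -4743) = 2^2*3^( - 1) * 7^1*17^( - 1 )*31^( - 1)*113^1 = 3164/1581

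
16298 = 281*58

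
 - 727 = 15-742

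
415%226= 189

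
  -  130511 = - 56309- 74202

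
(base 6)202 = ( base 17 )46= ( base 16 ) 4a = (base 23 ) 35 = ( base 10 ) 74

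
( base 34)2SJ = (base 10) 3283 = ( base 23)64h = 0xcd3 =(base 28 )457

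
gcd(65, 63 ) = 1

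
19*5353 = 101707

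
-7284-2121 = - 9405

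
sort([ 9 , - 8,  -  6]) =[-8, - 6, 9] 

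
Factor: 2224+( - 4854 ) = -2630 =- 2^1 * 5^1 * 263^1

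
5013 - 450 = 4563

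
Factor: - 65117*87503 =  - 5697932851 = -  13^2*53^1*  127^1*5009^1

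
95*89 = 8455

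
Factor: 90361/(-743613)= - 3^(  -  1 ) * 13^(-1) * 23^( - 1)*109^1=- 109/897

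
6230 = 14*445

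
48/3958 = 24/1979 = 0.01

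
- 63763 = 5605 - 69368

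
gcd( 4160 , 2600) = 520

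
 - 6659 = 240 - 6899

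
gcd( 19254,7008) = 6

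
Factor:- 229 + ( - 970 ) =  - 11^1*109^1  =  - 1199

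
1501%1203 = 298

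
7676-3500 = 4176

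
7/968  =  7/968  =  0.01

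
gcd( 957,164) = 1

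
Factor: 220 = 2^2 * 5^1 * 11^1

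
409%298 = 111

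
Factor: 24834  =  2^1 * 3^1*4139^1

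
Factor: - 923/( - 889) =7^(-1 )*13^1  *71^1*127^( - 1 )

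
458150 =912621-454471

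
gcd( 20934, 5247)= 9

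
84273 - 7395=76878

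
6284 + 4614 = 10898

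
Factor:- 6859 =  - 19^3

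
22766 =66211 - 43445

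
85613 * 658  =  56333354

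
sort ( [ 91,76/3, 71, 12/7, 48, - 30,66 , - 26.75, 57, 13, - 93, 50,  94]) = [  -  93, - 30, - 26.75 , 12/7,13, 76/3, 48, 50, 57, 66, 71, 91, 94]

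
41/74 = 41/74 =0.55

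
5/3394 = 5/3394 =0.00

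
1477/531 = 2 + 415/531 = 2.78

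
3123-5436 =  - 2313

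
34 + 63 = 97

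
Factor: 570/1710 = 3^( -1) = 1/3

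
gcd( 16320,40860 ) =60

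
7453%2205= 838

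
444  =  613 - 169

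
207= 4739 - 4532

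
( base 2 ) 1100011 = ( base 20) 4j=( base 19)54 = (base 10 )99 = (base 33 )30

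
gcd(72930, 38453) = 1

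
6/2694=1/449 = 0.00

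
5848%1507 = 1327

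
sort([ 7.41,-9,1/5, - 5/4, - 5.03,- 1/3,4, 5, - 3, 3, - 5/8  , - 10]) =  [  -  10, -9, - 5.03,-3,  -  5/4, - 5/8, - 1/3, 1/5,3, 4,  5, 7.41 ] 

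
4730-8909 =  - 4179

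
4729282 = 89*53138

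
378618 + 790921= 1169539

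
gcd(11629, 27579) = 29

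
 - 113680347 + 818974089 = 705293742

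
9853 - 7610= 2243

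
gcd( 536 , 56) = 8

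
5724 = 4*1431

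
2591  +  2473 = 5064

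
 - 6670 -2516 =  - 9186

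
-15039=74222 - 89261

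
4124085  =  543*7595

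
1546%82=70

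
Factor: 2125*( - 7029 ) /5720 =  - 2^( -3 ) * 3^2*5^2*13^( - 1 )*17^1 *71^1 = -271575/104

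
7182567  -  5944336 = 1238231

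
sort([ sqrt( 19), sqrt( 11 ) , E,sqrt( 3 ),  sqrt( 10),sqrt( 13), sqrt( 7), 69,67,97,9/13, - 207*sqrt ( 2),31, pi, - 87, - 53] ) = [-207 * sqrt(2), - 87,- 53,9/13, sqrt(3), sqrt ( 7 ), E , pi,sqrt(10 ),sqrt( 11), sqrt(13 ), sqrt (19),31, 67, 69,  97] 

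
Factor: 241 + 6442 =41^1*163^1  =  6683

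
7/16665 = 7/16665= 0.00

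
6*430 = 2580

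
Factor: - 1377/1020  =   - 27/20= - 2^ ( - 2)*3^3 * 5^( - 1)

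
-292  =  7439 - 7731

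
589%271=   47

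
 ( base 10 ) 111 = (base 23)4J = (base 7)216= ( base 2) 1101111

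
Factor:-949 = -13^1*73^1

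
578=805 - 227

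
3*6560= 19680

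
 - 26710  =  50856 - 77566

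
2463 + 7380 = 9843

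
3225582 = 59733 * 54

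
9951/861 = 3317/287 = 11.56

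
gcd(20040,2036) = 4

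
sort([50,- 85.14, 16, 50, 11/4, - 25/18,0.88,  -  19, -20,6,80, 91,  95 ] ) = [ - 85.14, - 20,- 19,-25/18,0.88,11/4,  6 , 16,50,50 , 80 , 91,95 ] 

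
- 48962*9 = -440658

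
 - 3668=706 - 4374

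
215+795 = 1010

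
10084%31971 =10084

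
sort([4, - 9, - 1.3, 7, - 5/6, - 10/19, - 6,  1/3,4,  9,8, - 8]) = [ - 9, - 8,-6, - 1.3,  -  5/6, - 10/19,1/3, 4,4,7,8,  9 ]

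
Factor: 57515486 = 2^1*7^1*4108249^1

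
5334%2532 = 270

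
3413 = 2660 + 753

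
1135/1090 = 1 +9/218 = 1.04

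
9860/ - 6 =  - 4930/3 = - 1643.33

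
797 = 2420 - 1623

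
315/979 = 315/979 = 0.32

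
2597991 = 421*6171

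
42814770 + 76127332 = 118942102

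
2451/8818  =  2451/8818 = 0.28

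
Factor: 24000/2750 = 96/11 = 2^5 *3^1*11^( - 1 ) 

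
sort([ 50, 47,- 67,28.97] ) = [ - 67,28.97,47,  50 ] 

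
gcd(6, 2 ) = 2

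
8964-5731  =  3233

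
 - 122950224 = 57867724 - 180817948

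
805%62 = 61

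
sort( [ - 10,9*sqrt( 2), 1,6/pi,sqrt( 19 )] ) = [ - 10,1, 6/pi, sqrt(19),9 *sqrt(2) ]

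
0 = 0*78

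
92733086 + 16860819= 109593905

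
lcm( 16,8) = 16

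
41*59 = 2419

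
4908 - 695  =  4213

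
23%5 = 3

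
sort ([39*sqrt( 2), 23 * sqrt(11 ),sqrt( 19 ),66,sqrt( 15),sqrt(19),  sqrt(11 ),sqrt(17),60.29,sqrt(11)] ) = [sqrt( 11),sqrt( 11 ),sqrt( 15 ),sqrt(17) , sqrt( 19) , sqrt ( 19),39*sqrt(2) , 60.29, 66, 23 * sqrt( 11)]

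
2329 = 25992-23663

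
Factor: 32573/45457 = 131^(  -  1 )*347^( - 1)*32573^1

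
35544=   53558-18014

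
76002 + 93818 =169820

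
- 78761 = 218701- 297462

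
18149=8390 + 9759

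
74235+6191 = 80426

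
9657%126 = 81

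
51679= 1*51679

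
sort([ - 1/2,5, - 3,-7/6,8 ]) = [ - 3, - 7/6, - 1/2,5,8 ] 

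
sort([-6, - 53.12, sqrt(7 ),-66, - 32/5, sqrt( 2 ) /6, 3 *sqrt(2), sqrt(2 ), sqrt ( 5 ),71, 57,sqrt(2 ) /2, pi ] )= [ - 66, - 53.12,  -  32/5, - 6, sqrt(2)/6, sqrt(2)/2,sqrt( 2 ), sqrt( 5), sqrt( 7), pi , 3* sqrt( 2),57,71]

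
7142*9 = 64278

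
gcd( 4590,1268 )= 2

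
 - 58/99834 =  - 29/49917 = -  0.00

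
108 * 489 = 52812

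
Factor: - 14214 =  -2^1*3^1*23^1*103^1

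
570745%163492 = 80269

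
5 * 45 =225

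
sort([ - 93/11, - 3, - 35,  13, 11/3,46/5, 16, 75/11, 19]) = [ - 35, - 93/11, - 3,11/3,75/11,  46/5, 13,16,19] 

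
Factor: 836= 2^2*11^1 * 19^1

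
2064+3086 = 5150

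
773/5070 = 773/5070 = 0.15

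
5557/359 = 5557/359 =15.48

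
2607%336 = 255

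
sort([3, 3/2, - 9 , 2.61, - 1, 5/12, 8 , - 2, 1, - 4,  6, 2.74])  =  [-9,-4  , - 2,-1 , 5/12,1, 3/2,2.61, 2.74 , 3, 6, 8] 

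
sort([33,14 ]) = [ 14,33] 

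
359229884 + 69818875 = 429048759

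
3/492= 1/164 = 0.01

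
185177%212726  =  185177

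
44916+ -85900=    - 40984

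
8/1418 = 4/709 = 0.01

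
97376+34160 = 131536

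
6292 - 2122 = 4170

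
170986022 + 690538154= 861524176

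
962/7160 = 481/3580 = 0.13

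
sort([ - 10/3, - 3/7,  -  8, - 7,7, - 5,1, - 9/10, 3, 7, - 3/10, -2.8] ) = [ - 8, - 7, - 5,-10/3, -2.8, - 9/10,  -  3/7, -3/10, 1, 3, 7, 7]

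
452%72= 20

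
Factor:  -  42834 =-2^1 * 3^1*11^2 * 59^1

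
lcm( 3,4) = 12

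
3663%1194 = 81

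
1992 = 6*332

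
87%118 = 87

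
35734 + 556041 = 591775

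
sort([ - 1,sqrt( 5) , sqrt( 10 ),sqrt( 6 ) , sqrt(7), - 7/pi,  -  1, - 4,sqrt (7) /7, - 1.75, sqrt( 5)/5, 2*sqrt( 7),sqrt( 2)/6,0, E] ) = [ - 4, - 7/pi, - 1.75, - 1, - 1, 0,sqrt(2 )/6,sqrt( 7)/7,sqrt( 5)/5,sqrt( 5), sqrt(6),  sqrt( 7),E,sqrt( 10),2*sqrt( 7 )] 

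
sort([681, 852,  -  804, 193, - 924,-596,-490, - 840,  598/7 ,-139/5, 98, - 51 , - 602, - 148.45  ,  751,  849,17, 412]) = [ - 924,-840,  -  804, - 602,-596,-490, - 148.45,-51, - 139/5, 17, 598/7,98, 193, 412, 681, 751,849,852] 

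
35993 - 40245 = - 4252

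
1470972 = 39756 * 37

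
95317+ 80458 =175775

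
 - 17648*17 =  - 300016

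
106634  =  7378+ 99256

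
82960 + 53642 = 136602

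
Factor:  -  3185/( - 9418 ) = 2^(-1)*5^1*7^2*13^1*17^ ( - 1)*277^( - 1 )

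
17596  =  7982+9614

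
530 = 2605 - 2075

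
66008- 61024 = 4984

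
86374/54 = 1599 + 14/27 = 1599.52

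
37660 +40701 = 78361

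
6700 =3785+2915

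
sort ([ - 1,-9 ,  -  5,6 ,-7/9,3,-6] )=[ - 9, - 6 , - 5,- 1,-7/9 , 3 , 6 ]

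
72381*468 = 33874308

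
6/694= 3/347 = 0.01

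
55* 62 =3410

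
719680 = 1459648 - 739968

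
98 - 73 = 25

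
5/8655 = 1/1731 = 0.00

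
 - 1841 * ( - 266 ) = 489706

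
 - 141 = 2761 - 2902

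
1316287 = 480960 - -835327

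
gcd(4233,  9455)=1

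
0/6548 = 0 = 0.00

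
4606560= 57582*80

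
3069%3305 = 3069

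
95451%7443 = 6135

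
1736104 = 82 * 21172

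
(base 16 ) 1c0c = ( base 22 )ei8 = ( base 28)94c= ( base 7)26635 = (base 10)7180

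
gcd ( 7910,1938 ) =2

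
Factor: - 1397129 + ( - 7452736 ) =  - 3^1* 5^1*47^1*12553^1 = -8849865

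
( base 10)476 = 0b111011100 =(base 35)DL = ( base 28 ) H0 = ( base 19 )161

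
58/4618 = 29/2309 = 0.01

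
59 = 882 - 823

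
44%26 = 18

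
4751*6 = 28506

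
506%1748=506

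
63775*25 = 1594375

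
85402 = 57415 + 27987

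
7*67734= 474138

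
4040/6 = 2020/3 = 673.33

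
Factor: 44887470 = 2^1*3^1*5^1*419^1*3571^1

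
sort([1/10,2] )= [ 1/10,  2 ] 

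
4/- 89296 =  - 1 + 22323/22324 = - 0.00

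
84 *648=54432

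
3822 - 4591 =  -769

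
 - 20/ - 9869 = 20/9869 = 0.00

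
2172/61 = 2172/61  =  35.61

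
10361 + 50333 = 60694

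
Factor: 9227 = 9227^1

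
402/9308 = 201/4654= 0.04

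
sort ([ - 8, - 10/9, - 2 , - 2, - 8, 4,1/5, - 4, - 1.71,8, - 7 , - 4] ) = [ - 8, - 8, - 7, - 4,-4, - 2, - 2, - 1.71, - 10/9, 1/5,4,8]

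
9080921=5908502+3172419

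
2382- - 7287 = 9669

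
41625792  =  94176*442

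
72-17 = 55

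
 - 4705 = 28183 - 32888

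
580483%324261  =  256222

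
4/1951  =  4/1951 = 0.00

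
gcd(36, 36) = 36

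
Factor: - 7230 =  -2^1 * 3^1 * 5^1*241^1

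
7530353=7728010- 197657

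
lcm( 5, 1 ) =5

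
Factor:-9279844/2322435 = -2^2*3^( - 1)* 5^(- 1)*7^1*107^(-1 )*1447^(  -  1 )*331423^1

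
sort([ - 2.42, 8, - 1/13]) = [ -2.42, - 1/13,8]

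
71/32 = 71/32=2.22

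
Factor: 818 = 2^1 *409^1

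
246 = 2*123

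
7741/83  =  7741/83 = 93.27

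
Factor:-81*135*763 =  - 8343405 = - 3^7*5^1*7^1*109^1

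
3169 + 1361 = 4530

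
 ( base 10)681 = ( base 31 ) lu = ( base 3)221020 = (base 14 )369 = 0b1010101001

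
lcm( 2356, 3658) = 139004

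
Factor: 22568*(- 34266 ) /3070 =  - 386657544/1535 = - 2^3 * 3^1*5^(- 1)*7^1* 13^1 * 31^1*307^( - 1)*5711^1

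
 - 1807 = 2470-4277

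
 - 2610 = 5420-8030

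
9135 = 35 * 261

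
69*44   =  3036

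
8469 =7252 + 1217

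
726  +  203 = 929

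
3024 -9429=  - 6405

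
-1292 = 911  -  2203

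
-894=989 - 1883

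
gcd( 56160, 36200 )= 40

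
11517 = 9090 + 2427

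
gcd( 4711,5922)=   7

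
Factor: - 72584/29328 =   -  2^(-1)*3^( - 1) * 13^( - 1)*43^1*47^( - 1) * 211^1 = - 9073/3666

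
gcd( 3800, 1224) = 8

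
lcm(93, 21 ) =651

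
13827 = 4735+9092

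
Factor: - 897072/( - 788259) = 299024/262753 = 2^4*11^1*103^( - 1)*1699^1*2551^( - 1 )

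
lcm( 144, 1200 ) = 3600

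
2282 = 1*2282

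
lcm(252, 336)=1008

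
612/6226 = 306/3113= 0.10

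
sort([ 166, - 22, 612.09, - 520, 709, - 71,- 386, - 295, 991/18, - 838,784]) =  [ - 838, - 520, - 386, - 295, - 71, - 22, 991/18 , 166, 612.09, 709,784]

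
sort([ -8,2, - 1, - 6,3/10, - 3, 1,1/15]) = [ -8, -6,- 3, -1,1/15,3/10 , 1,2 ] 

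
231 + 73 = 304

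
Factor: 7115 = 5^1*1423^1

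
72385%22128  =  6001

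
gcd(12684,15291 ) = 3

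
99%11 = 0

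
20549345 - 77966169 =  - 57416824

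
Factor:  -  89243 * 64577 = -5763045211=-7^1*11^1*19^1*61^1*64577^1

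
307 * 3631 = 1114717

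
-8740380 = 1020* ( - 8569)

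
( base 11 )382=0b111000101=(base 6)2033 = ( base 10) 453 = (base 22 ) kd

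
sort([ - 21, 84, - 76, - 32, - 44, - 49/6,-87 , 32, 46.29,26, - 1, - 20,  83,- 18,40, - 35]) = [ -87, - 76, - 44,- 35,  -  32,-21,- 20, - 18, - 49/6,- 1, 26,  32 , 40, 46.29, 83, 84 ] 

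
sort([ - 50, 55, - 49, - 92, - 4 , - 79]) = [ - 92 , -79, - 50,-49, - 4, 55]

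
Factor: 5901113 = 5901113^1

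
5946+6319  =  12265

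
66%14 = 10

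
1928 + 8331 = 10259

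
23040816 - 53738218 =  - 30697402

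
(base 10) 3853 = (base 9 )5251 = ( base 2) 111100001101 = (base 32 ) 3OD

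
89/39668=89/39668 = 0.00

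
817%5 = 2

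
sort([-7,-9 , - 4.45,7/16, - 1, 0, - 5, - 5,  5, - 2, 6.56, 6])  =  [-9, - 7, - 5, - 5, - 4.45, - 2, - 1, 0,  7/16, 5,  6, 6.56]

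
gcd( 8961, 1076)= 1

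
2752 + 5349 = 8101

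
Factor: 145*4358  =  631910 = 2^1*5^1*29^1*2179^1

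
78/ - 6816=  - 13/1136 = - 0.01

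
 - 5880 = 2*( - 2940)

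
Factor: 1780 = 2^2*5^1*89^1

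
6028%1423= 336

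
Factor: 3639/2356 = 2^ ( - 2 )*3^1*19^( - 1)*31^ ( -1)*1213^1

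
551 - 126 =425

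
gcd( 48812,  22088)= 4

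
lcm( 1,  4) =4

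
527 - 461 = 66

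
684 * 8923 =6103332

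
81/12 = 6 + 3/4 = 6.75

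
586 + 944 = 1530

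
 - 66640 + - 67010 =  - 133650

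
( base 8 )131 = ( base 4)1121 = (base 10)89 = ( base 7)155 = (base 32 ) 2P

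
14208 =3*4736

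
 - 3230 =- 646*5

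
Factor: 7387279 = 1511^1*4889^1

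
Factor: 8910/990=9  =  3^2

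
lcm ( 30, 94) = 1410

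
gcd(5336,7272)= 8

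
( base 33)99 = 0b100110010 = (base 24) CI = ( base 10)306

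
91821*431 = 39574851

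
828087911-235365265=592722646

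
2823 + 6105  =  8928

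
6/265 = 6/265  =  0.02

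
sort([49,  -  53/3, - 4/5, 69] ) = [ - 53/3, - 4/5,49 , 69]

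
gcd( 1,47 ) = 1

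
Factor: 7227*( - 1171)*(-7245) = 3^4*5^1*7^1*11^1*23^1*73^1*1171^1 = 61313109165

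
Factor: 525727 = 525727^1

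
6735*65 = 437775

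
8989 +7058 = 16047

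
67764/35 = 67764/35 = 1936.11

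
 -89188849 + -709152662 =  - 798341511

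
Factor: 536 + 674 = 1210 = 2^1*5^1*11^2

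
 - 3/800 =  - 1 + 797/800 = - 0.00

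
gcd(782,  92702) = 2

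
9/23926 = 9/23926 = 0.00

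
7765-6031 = 1734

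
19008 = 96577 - 77569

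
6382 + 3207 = 9589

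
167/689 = 167/689 = 0.24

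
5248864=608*8633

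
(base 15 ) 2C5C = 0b10010101000001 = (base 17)1g00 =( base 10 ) 9537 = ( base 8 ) 22501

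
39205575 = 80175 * 489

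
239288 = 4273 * 56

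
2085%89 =38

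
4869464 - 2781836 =2087628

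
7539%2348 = 495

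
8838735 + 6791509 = 15630244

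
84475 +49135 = 133610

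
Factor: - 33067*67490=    - 2^1 * 5^1 *17^1*43^1 * 397^1* 769^1=-  2231691830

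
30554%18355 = 12199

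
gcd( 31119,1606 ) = 11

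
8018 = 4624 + 3394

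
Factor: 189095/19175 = 641/65  =  5^ ( - 1)*13^( - 1) * 641^1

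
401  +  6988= 7389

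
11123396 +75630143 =86753539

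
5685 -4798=887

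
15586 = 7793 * 2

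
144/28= 36/7 = 5.14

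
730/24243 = 730/24243 = 0.03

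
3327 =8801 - 5474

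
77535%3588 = 2187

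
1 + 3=4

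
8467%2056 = 243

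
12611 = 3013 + 9598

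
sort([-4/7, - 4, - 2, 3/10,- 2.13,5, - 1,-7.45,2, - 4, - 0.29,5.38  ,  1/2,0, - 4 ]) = [ - 7.45, - 4, - 4, - 4,-2.13,-2,-1,-4/7, - 0.29,0  ,  3/10,1/2,2, 5,5.38]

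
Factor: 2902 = 2^1  *  1451^1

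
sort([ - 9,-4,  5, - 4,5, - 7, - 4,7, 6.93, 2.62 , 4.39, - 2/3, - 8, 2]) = [ - 9, - 8 , - 7, - 4 , - 4 ,- 4, - 2/3, 2,2.62,4.39,5,5,6.93,  7]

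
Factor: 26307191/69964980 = 2^( - 2)* 3^( - 1)*5^( - 1)* 19^1 * 113^1*12253^1*1166083^(-1 ) 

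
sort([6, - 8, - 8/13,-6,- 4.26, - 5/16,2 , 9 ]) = [ - 8, - 6, - 4.26, - 8/13,-5/16, 2,6,9 ]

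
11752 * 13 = 152776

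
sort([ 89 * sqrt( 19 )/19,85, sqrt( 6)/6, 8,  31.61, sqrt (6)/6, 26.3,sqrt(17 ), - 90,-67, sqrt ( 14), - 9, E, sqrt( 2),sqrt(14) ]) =[-90,  -  67 , - 9, sqrt( 6)/6,sqrt ( 6)/6, sqrt( 2), E, sqrt( 14) , sqrt( 14 ), sqrt( 17) , 8 , 89*sqrt(  19)/19,  26.3, 31.61,85 ] 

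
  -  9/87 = -3/29 = -0.10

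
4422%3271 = 1151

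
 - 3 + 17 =14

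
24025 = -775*( - 31)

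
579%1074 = 579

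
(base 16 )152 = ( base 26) d0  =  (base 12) 242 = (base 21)G2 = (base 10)338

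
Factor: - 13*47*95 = -58045=- 5^1*13^1*19^1*47^1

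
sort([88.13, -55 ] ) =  [- 55,88.13] 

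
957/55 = 87/5=17.40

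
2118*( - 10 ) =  - 21180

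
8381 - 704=7677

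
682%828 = 682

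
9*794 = 7146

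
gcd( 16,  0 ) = 16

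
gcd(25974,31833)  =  27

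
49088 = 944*52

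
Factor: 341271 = 3^2*7^1*5417^1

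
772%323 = 126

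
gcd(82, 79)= 1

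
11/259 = 11/259 = 0.04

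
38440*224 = 8610560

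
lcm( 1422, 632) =5688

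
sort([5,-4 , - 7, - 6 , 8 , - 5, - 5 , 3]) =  [ - 7 , - 6,-5, - 5, - 4,  3, 5, 8]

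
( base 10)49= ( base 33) 1G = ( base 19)2b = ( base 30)1J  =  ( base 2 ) 110001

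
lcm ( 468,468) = 468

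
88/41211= 88/41211= 0.00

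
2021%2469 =2021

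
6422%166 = 114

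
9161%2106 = 737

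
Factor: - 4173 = -3^1*13^1*107^1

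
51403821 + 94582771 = 145986592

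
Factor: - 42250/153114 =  - 125/453 = - 3^( - 1 )*5^3*151^( - 1)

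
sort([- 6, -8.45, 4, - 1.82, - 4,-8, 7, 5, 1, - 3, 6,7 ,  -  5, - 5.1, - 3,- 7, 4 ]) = [ - 8.45, - 8, - 7, - 6, - 5.1, - 5, - 4, - 3, - 3, - 1.82, 1, 4,4,5,6, 7, 7]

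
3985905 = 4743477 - 757572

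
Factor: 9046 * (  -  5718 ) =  - 51725028= - 2^2*3^1  *953^1 * 4523^1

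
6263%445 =33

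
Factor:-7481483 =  - 71^1*105373^1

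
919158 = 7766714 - 6847556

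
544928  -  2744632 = - 2199704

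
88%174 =88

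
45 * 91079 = 4098555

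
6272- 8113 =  - 1841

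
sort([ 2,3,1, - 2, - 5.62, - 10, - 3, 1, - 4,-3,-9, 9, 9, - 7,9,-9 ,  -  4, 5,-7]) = [-10, - 9,  -  9 ,  -  7, - 7, - 5.62 , - 4,  -  4, - 3,-3,  -  2,1, 1,  2,3,5,9,9,9 ] 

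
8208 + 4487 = 12695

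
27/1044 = 3/116 = 0.03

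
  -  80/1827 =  - 80/1827 = -  0.04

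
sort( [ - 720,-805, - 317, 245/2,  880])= [ - 805, - 720, - 317,245/2,  880 ]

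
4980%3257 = 1723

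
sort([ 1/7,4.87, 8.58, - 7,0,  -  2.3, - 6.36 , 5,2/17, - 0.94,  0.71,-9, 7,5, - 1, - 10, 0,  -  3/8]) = [ - 10, -9 ,-7,-6.36,-2.3,  -  1, - 0.94, - 3/8,0,0,2/17,1/7, 0.71,4.87, 5, 5,7,8.58]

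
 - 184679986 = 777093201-961773187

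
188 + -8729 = -8541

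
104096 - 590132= - 486036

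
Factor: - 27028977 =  - 3^1*9009659^1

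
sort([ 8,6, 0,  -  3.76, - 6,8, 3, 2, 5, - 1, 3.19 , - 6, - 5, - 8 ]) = [ - 8, - 6, - 6, - 5, - 3.76, - 1,0,  2,3,3.19, 5 , 6, 8,8]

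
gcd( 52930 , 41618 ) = 2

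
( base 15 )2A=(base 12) 34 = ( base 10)40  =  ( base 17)26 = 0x28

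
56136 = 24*2339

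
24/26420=6/6605= 0.00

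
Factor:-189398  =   - 2^1  *  11^1*8609^1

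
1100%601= 499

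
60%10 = 0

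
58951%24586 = 9779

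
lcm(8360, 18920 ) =359480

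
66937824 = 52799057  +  14138767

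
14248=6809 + 7439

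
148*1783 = 263884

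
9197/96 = 95 + 77/96  =  95.80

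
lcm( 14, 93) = 1302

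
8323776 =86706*96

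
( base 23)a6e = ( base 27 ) 7CF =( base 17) 11e2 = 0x1542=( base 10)5442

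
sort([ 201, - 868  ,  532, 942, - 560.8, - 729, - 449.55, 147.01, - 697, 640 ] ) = [ -868, - 729, - 697,-560.8, - 449.55, 147.01, 201, 532, 640, 942]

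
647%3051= 647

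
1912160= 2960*646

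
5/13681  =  5/13681=0.00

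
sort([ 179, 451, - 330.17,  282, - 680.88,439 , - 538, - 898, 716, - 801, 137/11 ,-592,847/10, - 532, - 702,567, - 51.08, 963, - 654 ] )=[ -898, -801, - 702,-680.88 , - 654, - 592, - 538, - 532 , - 330.17 , - 51.08, 137/11, 847/10,179,  282, 439, 451, 567 , 716, 963]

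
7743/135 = 57+16/45 = 57.36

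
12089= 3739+8350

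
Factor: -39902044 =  - 2^2 * 7^1 * 13^1 * 109621^1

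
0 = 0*2482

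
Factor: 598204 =2^2 * 149551^1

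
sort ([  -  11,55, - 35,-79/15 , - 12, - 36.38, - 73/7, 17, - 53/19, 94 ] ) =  [ - 36.38, - 35, - 12 , -11, - 73/7, - 79/15, - 53/19,17, 55,94 ] 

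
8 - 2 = 6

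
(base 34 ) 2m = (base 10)90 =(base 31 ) 2S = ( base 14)66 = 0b1011010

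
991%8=7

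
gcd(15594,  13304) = 2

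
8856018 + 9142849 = 17998867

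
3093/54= 1031/18  =  57.28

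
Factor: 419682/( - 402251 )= - 2^1 *3^1*41^(- 1)* 113^1*619^1 *9811^(  -  1) 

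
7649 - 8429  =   - 780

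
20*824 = 16480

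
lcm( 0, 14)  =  0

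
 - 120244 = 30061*(-4) 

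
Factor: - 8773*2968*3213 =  - 83660942232 = -  2^3*3^3 * 7^2*17^1 * 31^1*53^1*283^1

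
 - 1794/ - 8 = 224 + 1/4 = 224.25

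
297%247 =50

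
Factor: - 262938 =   -  2^1 *3^1*13^1 *3371^1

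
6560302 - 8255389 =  - 1695087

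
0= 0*1537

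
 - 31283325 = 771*( - 40575 ) 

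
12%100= 12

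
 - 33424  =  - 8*4178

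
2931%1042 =847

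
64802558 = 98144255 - 33341697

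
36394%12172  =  12050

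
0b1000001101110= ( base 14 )1766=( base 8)10156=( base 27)5KL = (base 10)4206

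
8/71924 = 2/17981  =  0.00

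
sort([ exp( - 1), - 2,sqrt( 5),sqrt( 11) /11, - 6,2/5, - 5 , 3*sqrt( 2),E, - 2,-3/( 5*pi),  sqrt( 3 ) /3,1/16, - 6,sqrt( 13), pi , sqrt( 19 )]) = [ - 6,  -  6,-5,-2, - 2, - 3/(5*pi),1/16, sqrt(11) /11 , exp( - 1), 2/5,sqrt( 3)/3, sqrt( 5 ),E,pi , sqrt( 13 ),3*sqrt(2), sqrt( 19 )]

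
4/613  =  4/613 = 0.01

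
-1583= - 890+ - 693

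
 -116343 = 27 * (  -  4309 ) 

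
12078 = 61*198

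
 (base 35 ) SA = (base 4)33132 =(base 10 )990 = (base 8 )1736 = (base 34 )t4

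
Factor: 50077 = 50077^1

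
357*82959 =29616363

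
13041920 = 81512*160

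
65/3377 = 65/3377 = 0.02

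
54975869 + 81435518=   136411387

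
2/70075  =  2/70075 = 0.00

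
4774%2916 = 1858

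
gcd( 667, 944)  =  1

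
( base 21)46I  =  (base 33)1OR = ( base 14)9A4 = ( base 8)3564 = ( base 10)1908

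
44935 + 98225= 143160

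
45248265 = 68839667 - 23591402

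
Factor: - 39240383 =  - 7^1*13^1*431213^1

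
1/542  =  1/542 = 0.00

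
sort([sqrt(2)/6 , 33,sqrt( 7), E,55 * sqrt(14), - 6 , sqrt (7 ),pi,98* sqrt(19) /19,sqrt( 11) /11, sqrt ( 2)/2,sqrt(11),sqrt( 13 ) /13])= [ - 6,sqrt(2)/6, sqrt( 13)/13,sqrt(11)/11, sqrt( 2) /2 , sqrt( 7),sqrt(7 ),E, pi, sqrt(11 ), 98*sqrt(19 )/19, 33,55*sqrt( 14 )]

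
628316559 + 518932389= 1147248948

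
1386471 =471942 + 914529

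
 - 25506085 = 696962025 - 722468110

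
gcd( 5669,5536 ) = 1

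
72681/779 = 72681/779= 93.30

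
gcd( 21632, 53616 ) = 16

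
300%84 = 48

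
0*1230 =0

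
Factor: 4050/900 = 9/2 =2^( - 1 )* 3^2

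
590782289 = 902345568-311563279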